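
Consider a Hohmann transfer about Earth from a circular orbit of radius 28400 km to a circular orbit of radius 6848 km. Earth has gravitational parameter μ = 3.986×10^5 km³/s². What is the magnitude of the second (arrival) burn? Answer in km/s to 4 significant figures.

The Hohmann ellipse has a_t = (r₁ + r₂)/2 = 17624 km.
Circular speed at r = 6848 km: v_c = √(μ/r) = 7.629 km/s.
Vis-viva on the transfer ellipse at r = 6848 km gives v_t = √[μ(2/r − 1/a_t)] = 9.685 km/s.
Δv₂ = |v_t − v_c| = |9.685 − 7.629| = 2.056 km/s.

Δv₂ = 2.056 km/s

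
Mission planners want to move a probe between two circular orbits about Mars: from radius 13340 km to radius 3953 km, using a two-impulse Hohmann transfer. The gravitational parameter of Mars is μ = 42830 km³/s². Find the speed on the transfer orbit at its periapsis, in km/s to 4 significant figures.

The Hohmann ellipse has a_t = (r₁ + r₂)/2 = 8646.5 km.
At periapsis, r = 3953 km.
Applying v² = μ(2/r − 1/a_t): v = 4.089 km/s.

v = 4.089 km/s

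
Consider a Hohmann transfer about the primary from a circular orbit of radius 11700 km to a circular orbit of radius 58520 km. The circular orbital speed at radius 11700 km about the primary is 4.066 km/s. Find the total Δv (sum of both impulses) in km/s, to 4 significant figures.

From the circular-orbit relation v² = μ/r at r = 11700 km: μ = v²r = (4.066)² × 11700 = 1.93429×10^5 km³/s².
Transfer-ellipse semi-major axis a_t = (r₁ + r₂)/2 = (11700 + 58520)/2 = 35110 km.
At r₁ the circular-orbit speed is v₁ = √(μ/r₁) = 4.066 km/s.
Transfer-orbit speed at r₁ (vis-viva): v_p = √[μ(2/r₁ − 1/a_t)] = 5.249 km/s.
First burn Δv₁ = |v_p − v₁| = 1.183 km/s.
Circular speed at r₂: v₂ = √(μ/r₂) = 1.8181 km/s.
Transfer-orbit speed at r₂: v_a = √[μ(2/r₂ − 1/a_t)] = 1.0495 km/s.
Second burn Δv₂ = |v₂ − v_a| = 0.7686 km/s.
Total Δv = Δv₁ + Δv₂ = 1.952 km/s.

Δv = 1.952 km/s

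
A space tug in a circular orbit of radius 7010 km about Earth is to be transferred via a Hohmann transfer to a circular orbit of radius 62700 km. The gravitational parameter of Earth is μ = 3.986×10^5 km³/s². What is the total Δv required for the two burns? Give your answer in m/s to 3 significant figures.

Δv = 3960 m/s

Semi-major axis of the transfer orbit: a_t = (7010 + 62700)/2 = 34855 km.
Circular speed at r₁: v₁ = √(μ/r₁) = √(3.986×10^5/7010) = 7.5407 km/s.
On the transfer ellipse at r₁, vis-viva equation gives v_p = √[μ(2/r₁ − 1/a_t)] = 10.114 km/s.
First burn Δv₁ = |v_p − v₁| = 2.573 km/s.
Circular speed at r₂: v₂ = √(μ/r₂) = 2.5214 km/s.
Transfer-orbit speed at r₂: v_a = √[μ(2/r₂ − 1/a_t)] = 1.1307 km/s.
Second burn Δv₂ = |v₂ − v_a| = 1.391 km/s.
Total Δv = Δv₁ + Δv₂ = 3.964 km/s.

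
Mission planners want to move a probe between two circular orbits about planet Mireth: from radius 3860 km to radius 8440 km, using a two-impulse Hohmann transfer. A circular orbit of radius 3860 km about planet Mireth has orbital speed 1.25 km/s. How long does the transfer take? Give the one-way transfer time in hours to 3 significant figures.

From the circular-orbit relation v² = μ/r at r = 3860 km: μ = v²r = (1.25)² × 3860 = 6031.25 km³/s².
Transfer-ellipse semi-major axis a_t = (r₁ + r₂)/2 = (3860 + 8440)/2 = 6150 km.
By Kepler's third law the transfer-orbit period is T = 2π√(a_t³/μ), so t = T/2 = 19510 s.
Converting: 19510 s ÷ 3600 s/hour = 5.42 hours.

t = 5.42 hours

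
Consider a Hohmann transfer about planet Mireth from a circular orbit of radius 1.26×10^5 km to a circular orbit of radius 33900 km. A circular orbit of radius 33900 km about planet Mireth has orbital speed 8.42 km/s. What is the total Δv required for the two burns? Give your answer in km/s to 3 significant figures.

From the circular-orbit relation v² = μ/r at r = 33900 km: μ = v²r = (8.42)² × 33900 = 2.40339×10^6 km³/s².
The Hohmann ellipse has a_t = (r₁ + r₂)/2 = 79950 km.
At r₁ the circular-orbit speed is v₁ = √(μ/r₁) = 4.36744 km/s.
On the transfer ellipse at r₁, vis-viva equation gives v_a = √[μ(2/r₁ − 1/a_t)] = 2.84392 km/s.
First burn Δv₁ = |v_a − v₁| = 1.524 km/s.
Circular speed at r₂: v₂ = √(μ/r₂) = 8.420 km/s.
Transfer-orbit speed at r₂: v_p = √[μ(2/r₂ − 1/a_t)] = 10.57 km/s.
Second burn Δv₂ = |v₂ − v_p| = 2.150 km/s.
Δv = Δv₁ + Δv₂ = 1.524 + 2.150 = 3.674 km/s.

Δv = 3.67 km/s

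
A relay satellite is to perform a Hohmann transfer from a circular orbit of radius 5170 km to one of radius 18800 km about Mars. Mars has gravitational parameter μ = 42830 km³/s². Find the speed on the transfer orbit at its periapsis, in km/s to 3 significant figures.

Semi-major axis of the transfer orbit: a_t = (5170 + 18800)/2 = 11985 km.
At periapsis, r = 5170 km.
Vis-viva: v = √[μ(2/r − 1/a_t)] = √[42830 × (2/5170 − 1/11985)] = 3.605 km/s.

v = 3.60 km/s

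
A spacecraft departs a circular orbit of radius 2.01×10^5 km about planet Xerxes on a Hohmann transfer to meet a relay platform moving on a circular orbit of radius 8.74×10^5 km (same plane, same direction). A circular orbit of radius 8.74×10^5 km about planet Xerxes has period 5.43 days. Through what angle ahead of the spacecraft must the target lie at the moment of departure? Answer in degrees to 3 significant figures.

φ = 93.2°

From Kepler's third law T² = 4π²r³/μ at r = 8.74×10^5 km, T = 5.43 days = 5.43 × 86400 s = 4.69152×10^5 s: μ = 4π²r³/T² = 1.19748×10^8 km³/s².
The Hohmann ellipse has a_t = (r₁ + r₂)/2 = 5.375×10^5 km.
The half-period of the transfer ellipse is t = π√(a_t³/μ) = 1.13132×10^5 s.
The target's mean motion on its circular orbit is ω₂ = √(μ/r₂³) = 1.33926×10^-5 rad/s.
Angle swept by the target during transfer: ω₂·t = 1.5151 rad = 86.81°.
Arrival is 180° from departure on the ellipse, so φ = 180° − 86.81° = 93.2°.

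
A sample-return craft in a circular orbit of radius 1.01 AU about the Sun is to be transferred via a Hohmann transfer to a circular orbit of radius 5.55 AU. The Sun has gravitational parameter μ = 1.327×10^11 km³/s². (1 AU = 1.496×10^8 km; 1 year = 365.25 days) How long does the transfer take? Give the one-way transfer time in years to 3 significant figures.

In km: r₁ = 1.01 × 1.496×10^8 = 1.51096×10^8 km; r₂ = 5.55 × 1.496×10^8 = 8.3028×10^8 km.
Transfer-ellipse semi-major axis a_t = (r₁ + r₂)/2 = (1.51096×10^8 + 8.3028×10^8)/2 = 4.90688×10^8 km.
Half the transfer-orbit period gives t = π√(a_t³/μ) = 9.374×10^7 s.
Converting: 9.374×10^7 s ÷ 3.15576×10^7 s/year (365.25 × 86400) = 2.97 years.

t = 2.97 years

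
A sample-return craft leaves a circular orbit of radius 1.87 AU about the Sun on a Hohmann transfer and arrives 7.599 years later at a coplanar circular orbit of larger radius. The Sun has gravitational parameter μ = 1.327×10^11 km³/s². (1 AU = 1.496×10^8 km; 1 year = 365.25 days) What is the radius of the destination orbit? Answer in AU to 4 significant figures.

r₂ = 10.40 AU

In km: r₁ = 1.87 × 1.496×10^8 = 2.79752×10^8 km.
Transfer time t = 7.599 years × 365.25 × 86400 s = 2.398062024×10^8 s, and t = π√(a_t³/μ).
So a_t = (μ t²/π²)^(1/3) = (1.327×10^11 × (2.398062024×10^8)² / π²)^(1/3) = 9.1783×10^8 km.
Since a_t = (r₁ + r₂)/2, r₂ = 2a_t − r₁ = 2×9.1783×10^8 − 2.79752×10^8 = 1.555908×10^9 km.
In AU: r₂ = 1.555908×10^9 / 1.496×10^8 = 10.40 AU.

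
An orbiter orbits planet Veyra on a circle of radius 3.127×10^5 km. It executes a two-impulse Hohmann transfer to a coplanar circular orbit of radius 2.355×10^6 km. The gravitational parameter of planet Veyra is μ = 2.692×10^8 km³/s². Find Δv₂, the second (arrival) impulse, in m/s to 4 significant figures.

Δv₂ = 5515 m/s

Transfer-ellipse semi-major axis a_t = (r₁ + r₂)/2 = (3.127×10^5 + 2.355×10^6)/2 = 1.33385×10^6 km.
Circular speed at r = 2.355×10^6 km: v_c = √(μ/r) = 10.692 km/s.
Transfer-orbit speed at the same r (vis-viva, a = a_t): v_t = √[μ(2/r − 1/a_t)] = 5.1767 km/s.
Δv₂ = |v_t − v_c| = |5.1767 − 10.692| = 5.515 km/s.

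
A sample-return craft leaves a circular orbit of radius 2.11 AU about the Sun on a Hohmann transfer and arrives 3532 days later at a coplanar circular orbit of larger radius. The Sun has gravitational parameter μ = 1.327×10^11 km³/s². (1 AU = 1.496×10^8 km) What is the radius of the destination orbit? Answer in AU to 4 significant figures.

In km: r₁ = 2.11 × 1.496×10^8 = 3.15656×10^8 km.
Transfer time t = 3532 days = 3.051648×10^8 s, and t = π√(a_t³/μ).
So a_t = (μ t²/π²)^(1/3) = (1.327×10^11 × (3.051648×10^8)² / π²)^(1/3) = 1.0778×10^9 km.
Since a_t = (r₁ + r₂)/2, r₂ = 2a_t − r₁ = 2×1.0778×10^9 − 3.15656×10^8 = 1.839944×10^9 km.
In AU: r₂ = 1.839944×10^9 / 1.496×10^8 = 12.30 AU.

r₂ = 12.30 AU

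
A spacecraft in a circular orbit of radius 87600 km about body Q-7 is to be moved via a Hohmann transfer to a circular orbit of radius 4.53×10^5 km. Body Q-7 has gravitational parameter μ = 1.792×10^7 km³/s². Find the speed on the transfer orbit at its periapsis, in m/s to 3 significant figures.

v = 18500 m/s

Semi-major axis of the transfer orbit: a_t = (87600 + 4.530×10^5)/2 = 2.703×10^5 km.
At periapsis, r = 87600 km.
Applying v² = μ(2/r − 1/a_t): v = 18.52 km/s.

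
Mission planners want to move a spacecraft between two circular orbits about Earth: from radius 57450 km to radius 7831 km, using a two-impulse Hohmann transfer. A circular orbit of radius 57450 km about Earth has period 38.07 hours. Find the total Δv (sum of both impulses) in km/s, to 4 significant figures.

From Kepler's third law T² = 4π²r³/μ at r = 57450 km, T = 38.07 hours = 38.07 × 3600 s = 1.37052×10^5 s: μ = 4π²r³/T² = 3.98528×10^5 km³/s².
Transfer-ellipse semi-major axis a_t = (r₁ + r₂)/2 = (57450 + 7831)/2 = 32640.5 km.
Circular speed at r₁: v₁ = √(μ/r₁) = √(3.98528×10^5/57450) = 2.634 km/s.
On the transfer ellipse at r₁, vis-viva gives v_a = √[μ(2/r₁ − 1/a_t)] = 1.290 km/s.
First burn Δv₁ = |v_a − v₁| = 1.344 km/s.
At r₂, v₂ = √(μ/r₂) = 7.134 km/s.
Transfer-orbit speed at r₂: v_p = √[μ(2/r₂ − 1/a_t)] = 9.464 km/s.
Second burn Δv₂ = |v₂ − v_p| = 2.330 km/s.
Δv = Δv₁ + Δv₂ = 1.344 + 2.330 = 3.674 km/s.

Δv = 3.674 km/s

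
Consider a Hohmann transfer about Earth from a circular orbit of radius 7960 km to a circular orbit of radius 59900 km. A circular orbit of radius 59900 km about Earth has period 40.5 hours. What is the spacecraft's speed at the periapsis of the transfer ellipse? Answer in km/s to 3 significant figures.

From Kepler's third law T² = 4π²r³/μ at r = 59900 km, T = 40.5 hours = 40.5 × 3600 s = 1.458×10^5 s: μ = 4π²r³/T² = 3.99140×10^5 km³/s².
Semi-major axis of the transfer orbit: a_t = (7960 + 59900)/2 = 33930 km.
The periapsis of the transfer ellipse is at r = 7960 km.
Applying v² = μ(2/r − 1/a_t): v = 9.409 km/s.

v = 9.41 km/s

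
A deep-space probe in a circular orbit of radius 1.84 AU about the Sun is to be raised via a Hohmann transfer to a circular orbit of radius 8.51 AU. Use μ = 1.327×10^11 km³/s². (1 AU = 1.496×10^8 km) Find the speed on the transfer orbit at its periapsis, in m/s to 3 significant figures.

In km: r₁ = 1.84 × 1.496×10^8 = 2.75264×10^8 km; r₂ = 8.51 × 1.496×10^8 = 1.273096×10^9 km.
The Hohmann ellipse has a_t = (r₁ + r₂)/2 = 7.7418×10^8 km.
At periapsis, r = 2.75264×10^8 km.
Applying v² = μ(2/r − 1/a_t): v = 28.16 km/s.

v = 28200 m/s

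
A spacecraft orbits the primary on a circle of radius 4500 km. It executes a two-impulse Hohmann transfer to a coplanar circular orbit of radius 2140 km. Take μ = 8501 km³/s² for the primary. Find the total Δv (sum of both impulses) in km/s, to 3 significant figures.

Semi-major axis of the transfer orbit: a_t = (4500 + 2140)/2 = 3320 km.
Circular speed at r₁: v₁ = √(μ/r₁) = √(8501/4500) = 1.374 km/s.
On the transfer ellipse at r₁, v² = μ(2/r − 1/a) gives v_a = √[μ(2/r₁ − 1/a_t)] = 1.103 km/s.
First burn Δv₁ = |v_a − v₁| = 0.2710 km/s.
At r₂, v₂ = √(μ/r₂) = 1.9931 km/s.
Transfer-orbit speed at r₂: v_p = √[μ(2/r₂ − 1/a_t)] = 2.3204 km/s.
Second burn Δv₂ = |v₂ − v_p| = 0.3273 km/s.
Total Δv = Δv₁ + Δv₂ = 0.5983 km/s.

Δv = 0.598 km/s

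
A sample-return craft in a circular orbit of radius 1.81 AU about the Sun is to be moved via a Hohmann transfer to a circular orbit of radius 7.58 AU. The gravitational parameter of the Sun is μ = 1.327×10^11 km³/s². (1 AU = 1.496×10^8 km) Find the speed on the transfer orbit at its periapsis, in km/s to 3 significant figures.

v = 28.1 km/s

In km: r₁ = 1.81 × 1.496×10^8 = 2.70776×10^8 km; r₂ = 7.58 × 1.496×10^8 = 1.133968×10^9 km.
Semi-major axis of the transfer orbit: a_t = (2.70776×10^8 + 1.133968×10^9)/2 = 7.02372×10^8 km.
At periapsis, r = 2.70776×10^8 km.
From the vis-viva equation, v = √[μ(2/r − 1/a_t)] = 28.13 km/s.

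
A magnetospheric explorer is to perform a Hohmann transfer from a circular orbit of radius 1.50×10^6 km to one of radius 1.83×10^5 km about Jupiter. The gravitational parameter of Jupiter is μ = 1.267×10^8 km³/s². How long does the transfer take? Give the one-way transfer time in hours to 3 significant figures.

t = 59.8 hours

Semi-major axis of the transfer orbit: a_t = (1.500×10^6 + 1.830×10^5)/2 = 8.415×10^5 km.
Half the transfer-orbit period gives t = π√(a_t³/μ) = 2.154×10^5 s.
Converting: 2.154×10^5 s ÷ 3600 s/hour = 59.8 hours.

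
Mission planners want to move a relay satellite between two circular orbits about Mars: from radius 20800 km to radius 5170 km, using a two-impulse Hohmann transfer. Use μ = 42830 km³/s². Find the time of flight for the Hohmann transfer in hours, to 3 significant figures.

t = 6.24 hours

The Hohmann ellipse has a_t = (r₁ + r₂)/2 = 12985 km.
Half the transfer-orbit period gives t = π√(a_t³/μ) = 22460 s.
Converting: 22460 s ÷ 3600 s/hour = 6.24 hours.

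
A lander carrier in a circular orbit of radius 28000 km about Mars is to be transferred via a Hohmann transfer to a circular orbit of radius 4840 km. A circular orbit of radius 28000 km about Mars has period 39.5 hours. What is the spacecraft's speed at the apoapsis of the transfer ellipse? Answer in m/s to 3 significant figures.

v = 672 m/s

From Kepler's third law T² = 4π²r³/μ at r = 28000 km, T = 39.5 hours = 39.5 × 3600 s = 1.422×10^5 s: μ = 4π²r³/T² = 42858.3 km³/s².
Semi-major axis of the transfer orbit: a_t = (28000 + 4840)/2 = 16420 km.
At apoapsis, r = 28000 km.
From the vis-viva equation, v = √[μ(2/r − 1/a_t)] = 0.6717 km/s.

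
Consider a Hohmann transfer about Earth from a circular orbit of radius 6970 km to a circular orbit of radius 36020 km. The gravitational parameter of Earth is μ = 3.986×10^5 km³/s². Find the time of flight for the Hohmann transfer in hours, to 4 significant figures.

Semi-major axis of the transfer orbit: a_t = (6970 + 36020)/2 = 21495 km.
Half the transfer-orbit period gives t = π√(a_t³/μ) = 15680 s.
Converting: 15680 s ÷ 3600 s/hour = 4.356 hours.

t = 4.356 hours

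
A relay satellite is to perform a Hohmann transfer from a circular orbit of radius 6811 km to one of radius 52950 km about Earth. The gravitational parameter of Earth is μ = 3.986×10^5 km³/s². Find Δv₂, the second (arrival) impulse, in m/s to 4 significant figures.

Δv₂ = 1434 m/s

The Hohmann ellipse has a_t = (r₁ + r₂)/2 = 29880.5 km.
Circular speed at r = 52950 km: v_c = √(μ/r) = 2.744 km/s.
Vis-viva on the transfer ellipse at r = 52950 km gives v_t = √[μ(2/r − 1/a_t)] = 1.310 km/s.
Δv₂ = |v_t − v_c| = |1.310 − 2.744| = 1.434 km/s.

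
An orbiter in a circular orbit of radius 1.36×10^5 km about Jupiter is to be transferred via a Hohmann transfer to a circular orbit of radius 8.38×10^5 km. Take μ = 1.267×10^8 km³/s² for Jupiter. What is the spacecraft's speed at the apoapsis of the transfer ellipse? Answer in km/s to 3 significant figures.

Semi-major axis of the transfer orbit: a_t = (1.360×10^5 + 8.380×10^5)/2 = 4.870×10^5 km.
At apoapsis, r = 8.380×10^5 km.
Vis-viva: v = √[μ(2/r − 1/a_t)] = √[1.267×10^8 × (2/8.380×10^5 − 1/4.870×10^5)] = 6.498 km/s.

v = 6.50 km/s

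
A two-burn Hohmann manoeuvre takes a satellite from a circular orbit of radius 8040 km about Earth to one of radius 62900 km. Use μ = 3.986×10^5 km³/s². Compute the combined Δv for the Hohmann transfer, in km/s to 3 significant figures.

The Hohmann ellipse has a_t = (r₁ + r₂)/2 = 35470 km.
At r₁ the circular-orbit speed is v₁ = √(μ/r₁) = 7.041 km/s.
On the transfer ellipse at r₁, vis-viva gives v_p = √[μ(2/r₁ − 1/a_t)] = 9.376 km/s.
First burn Δv₁ = |v_p − v₁| = 2.335 km/s.
Circular speed at r₂: v₂ = √(μ/r₂) = 2.5173 km/s.
Transfer-orbit speed at r₂: v_a = √[μ(2/r₂ − 1/a_t)] = 1.1985 km/s.
Second burn Δv₂ = |v₂ − v_a| = 1.319 km/s.
Total Δv = Δv₁ + Δv₂ = 3.654 km/s.

Δv = 3.65 km/s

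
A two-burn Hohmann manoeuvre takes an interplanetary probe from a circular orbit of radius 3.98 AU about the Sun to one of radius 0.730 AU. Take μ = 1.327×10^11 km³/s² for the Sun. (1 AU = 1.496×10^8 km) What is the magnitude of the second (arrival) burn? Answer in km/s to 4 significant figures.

In km: r₁ = 3.98 × 1.496×10^8 = 5.95408×10^8 km; r₂ = 0.730 × 1.496×10^8 = 1.09208×10^8 km.
The Hohmann ellipse has a_t = (r₁ + r₂)/2 = 3.52308×10^8 km.
Circular speed at r = 1.09208×10^8 km: v_c = √(μ/r) = 34.86 km/s.
Vis-viva on the transfer ellipse at r = 1.09208×10^8 km gives v_t = √[μ(2/r − 1/a_t)] = 45.32 km/s.
Δv₂ = |v_t − v_c| = |45.32 − 34.86| = 10.46 km/s.

Δv₂ = 10.46 km/s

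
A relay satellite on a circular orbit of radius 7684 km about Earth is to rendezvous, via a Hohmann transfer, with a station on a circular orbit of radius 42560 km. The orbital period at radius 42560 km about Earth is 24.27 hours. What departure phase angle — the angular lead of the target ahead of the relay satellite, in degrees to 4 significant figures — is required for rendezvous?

φ = 98.37°

From Kepler's third law T² = 4π²r³/μ at r = 42560 km, T = 24.27 hours = 24.27 × 3600 s = 87372 s: μ = 4π²r³/T² = 3.98676×10^5 km³/s².
Transfer-ellipse semi-major axis a_t = (r₁ + r₂)/2 = (7684 + 42560)/2 = 25122 km.
The half-period of the transfer ellipse is t = π√(a_t³/μ) = 19812 s.
The target's mean motion on its circular orbit is ω₂ = √(μ/r₂³) = 7.1913×10^-5 rad/s.
Angle swept by the target during transfer: ω₂·t = 1.4247 rad = 81.63°.
The relay satellite traverses 180° on the transfer ellipse, so the target must lead by 180° − 81.63° = 98.37°.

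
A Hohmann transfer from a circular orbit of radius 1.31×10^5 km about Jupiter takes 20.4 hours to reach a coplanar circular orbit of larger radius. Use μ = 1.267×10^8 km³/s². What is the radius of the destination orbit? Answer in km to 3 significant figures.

Transfer time t = 20.4 hours = 73440 s, and t = π√(a_t³/μ).
So a_t = (μ t²/π²)^(1/3) = (1.267×10^8 × (73440)² / π²)^(1/3) = 4.1063×10^5 km.
Since a_t = (r₁ + r₂)/2, r₂ = 2a_t − r₁ = 2×4.1063×10^5 − 1.310×10^5 = 6.9026×10^5 km.

r₂ = 6.90×10^5 km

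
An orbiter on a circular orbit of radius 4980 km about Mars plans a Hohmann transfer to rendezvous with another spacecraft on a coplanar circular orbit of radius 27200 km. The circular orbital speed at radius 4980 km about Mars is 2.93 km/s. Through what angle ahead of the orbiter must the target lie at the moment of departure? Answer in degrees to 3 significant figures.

φ = 98.1°

From the circular-orbit relation v² = μ/r at r = 4980 km: μ = v²r = (2.93)² × 4980 = 42752.8 km³/s².
Semi-major axis of the transfer orbit: a_t = (4980 + 27200)/2 = 16090 km.
Transfer time t = π√(a_t³/μ) = 31010 s.
Target angular speed ω₂ = √(μ/r₂³) = 4.609×10^-5 rad/s.
Angle swept by the target during transfer: ω₂·t = 1.4293 rad = 81.89°.
Arrival is 180° from departure on the ellipse, so φ = 180° − 81.89° = 98.1°.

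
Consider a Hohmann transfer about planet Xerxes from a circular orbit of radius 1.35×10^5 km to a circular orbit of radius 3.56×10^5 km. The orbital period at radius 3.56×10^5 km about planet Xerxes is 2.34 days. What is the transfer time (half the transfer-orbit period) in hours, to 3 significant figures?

t = 16.1 hours

From Kepler's third law T² = 4π²r³/μ at r = 3.56×10^5 km, T = 2.34 days = 2.34 × 86400 s = 2.02176×10^5 s: μ = 4π²r³/T² = 4.35763×10^7 km³/s².
Semi-major axis of the transfer orbit: a_t = (1.350×10^5 + 3.560×10^5)/2 = 2.455×10^5 km.
Transfer time t = π√(a_t³/μ) = π√((2.455×10^5)³ / 4.35763×10^7) = 57890 s.
Converting: 57890 s ÷ 3600 s/hour = 16.1 hours.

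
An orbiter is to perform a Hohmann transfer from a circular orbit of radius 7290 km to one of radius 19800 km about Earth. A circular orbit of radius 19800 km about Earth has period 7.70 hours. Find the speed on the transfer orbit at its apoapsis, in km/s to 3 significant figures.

v = 3.29 km/s

From Kepler's third law T² = 4π²r³/μ at r = 19800 km, T = 7.70 hours = 7.70 × 3600 s = 27720 s: μ = 4π²r³/T² = 3.98813×10^5 km³/s².
Transfer-ellipse semi-major axis a_t = (r₁ + r₂)/2 = (7290 + 19800)/2 = 13545 km.
The apoapsis of the transfer ellipse is at r = 19800 km.
From the vis-viva equation, v = √[μ(2/r − 1/a_t)] = 3.293 km/s.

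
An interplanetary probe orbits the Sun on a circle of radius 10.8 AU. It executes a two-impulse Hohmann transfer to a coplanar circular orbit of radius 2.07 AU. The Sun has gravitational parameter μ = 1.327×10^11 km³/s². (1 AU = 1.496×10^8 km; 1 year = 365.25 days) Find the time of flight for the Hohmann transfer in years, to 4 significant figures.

In km: r₁ = 10.8 × 1.496×10^8 = 1.61568×10^9 km; r₂ = 2.07 × 1.496×10^8 = 3.09672×10^8 km.
Semi-major axis of the transfer orbit: a_t = (1.61568×10^9 + 3.09672×10^8)/2 = 9.62676×10^8 km.
Half the transfer-orbit period gives t = π√(a_t³/μ) = 2.576×10^8 s.
Converting: 2.576×10^8 s ÷ 3.15576×10^7 s/year (365.25 × 86400) = 8.163 years.

t = 8.163 years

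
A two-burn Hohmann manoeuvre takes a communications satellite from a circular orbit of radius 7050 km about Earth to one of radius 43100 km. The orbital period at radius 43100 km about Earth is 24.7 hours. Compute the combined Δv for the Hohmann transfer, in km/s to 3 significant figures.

From Kepler's third law T² = 4π²r³/μ at r = 43100 km, T = 24.7 hours = 24.7 × 3600 s = 88920 s: μ = 4π²r³/T² = 3.99754×10^5 km³/s².
The Hohmann ellipse has a_t = (r₁ + r₂)/2 = 25075 km.
Circular speed at r₁: v₁ = √(μ/r₁) = √(3.99754×10^5/7050) = 7.530 km/s.
On the transfer ellipse at r₁, vis-viva gives v_p = √[μ(2/r₁ − 1/a_t)] = 9.872 km/s.
First burn Δv₁ = |v_p − v₁| = 2.342 km/s.
At r₂, v₂ = √(μ/r₂) = 3.0455 km/s.
Transfer-orbit speed at r₂: v_a = √[μ(2/r₂ − 1/a_t)] = 1.6148 km/s.
Second burn Δv₂ = |v₂ − v_a| = 1.431 km/s.
Δv = Δv₁ + Δv₂ = 2.342 + 1.431 = 3.773 km/s.

Δv = 3.77 km/s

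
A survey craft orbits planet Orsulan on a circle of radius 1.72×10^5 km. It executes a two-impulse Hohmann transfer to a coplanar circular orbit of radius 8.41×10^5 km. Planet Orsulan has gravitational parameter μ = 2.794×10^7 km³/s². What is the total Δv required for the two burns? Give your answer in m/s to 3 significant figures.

Transfer-ellipse semi-major axis a_t = (r₁ + r₂)/2 = (1.720×10^5 + 8.410×10^5)/2 = 5.065×10^5 km.
Circular speed at r₁: v₁ = √(μ/r₁) = √(2.794×10^7/1.720×10^5) = 12.745 km/s.
On the transfer ellipse at r₁, vis-viva equation gives v_p = √[μ(2/r₁ − 1/a_t)] = 16.423 km/s.
First burn Δv₁ = |v_p − v₁| = 3.678 km/s.
Circular speed at r₂: v₂ = √(μ/r₂) = 5.764 km/s.
Transfer-orbit speed at r₂: v_a = √[μ(2/r₂ − 1/a_t)] = 3.359 km/s.
Second burn Δv₂ = |v₂ − v_a| = 2.405 km/s.
Δv = Δv₁ + Δv₂ = 3.678 + 2.405 = 6.083 km/s.

Δv = 6080 m/s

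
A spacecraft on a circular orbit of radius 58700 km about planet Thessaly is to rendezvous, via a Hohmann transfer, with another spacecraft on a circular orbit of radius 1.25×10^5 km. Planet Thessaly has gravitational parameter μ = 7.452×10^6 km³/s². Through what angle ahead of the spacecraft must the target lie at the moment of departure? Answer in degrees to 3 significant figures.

The Hohmann ellipse has a_t = (r₁ + r₂)/2 = 91850 km.
Transfer time t = π√(a_t³/μ) = 32040 s.
Target angular speed ω₂ = √(μ/r₂³) = 6.177×10^-5 rad/s.
Angle swept by the target during transfer: ω₂·t = 1.979 rad = 113.4°.
The spacecraft traverses 180° on the transfer ellipse, so the target must lead by 180° − 113.4° = 66.6°.

φ = 66.6°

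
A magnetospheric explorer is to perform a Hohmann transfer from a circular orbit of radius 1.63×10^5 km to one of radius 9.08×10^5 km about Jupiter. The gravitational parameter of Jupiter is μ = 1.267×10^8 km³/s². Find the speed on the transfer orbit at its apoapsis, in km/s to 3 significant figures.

v = 6.52 km/s

The Hohmann ellipse has a_t = (r₁ + r₂)/2 = 5.355×10^5 km.
The apoapsis of the transfer ellipse is at r = 9.080×10^5 km.
Vis-viva: v = √[μ(2/r − 1/a_t)] = √[1.267×10^8 × (2/9.080×10^5 − 1/5.355×10^5)] = 6.517 km/s.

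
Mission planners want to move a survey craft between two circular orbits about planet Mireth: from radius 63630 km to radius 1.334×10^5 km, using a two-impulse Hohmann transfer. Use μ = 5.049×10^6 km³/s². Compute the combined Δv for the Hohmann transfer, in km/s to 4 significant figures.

The Hohmann ellipse has a_t = (r₁ + r₂)/2 = 98515 km.
Circular speed at r₁: v₁ = √(μ/r₁) = √(5.049×10^6/63630) = 8.9078 km/s.
On the transfer ellipse at r₁, vis-viva gives v_p = √[μ(2/r₁ − 1/a_t)] = 10.366 km/s.
First burn Δv₁ = |v_p − v₁| = 1.458 km/s.
At r₂, v₂ = √(μ/r₂) = 6.152 km/s.
Transfer-orbit speed at r₂: v_a = √[μ(2/r₂ − 1/a_t)] = 4.944 km/s.
Second burn Δv₂ = |v₂ − v_a| = 1.208 km/s.
Total Δv = Δv₁ + Δv₂ = 2.666 km/s.

Δv = 2.666 km/s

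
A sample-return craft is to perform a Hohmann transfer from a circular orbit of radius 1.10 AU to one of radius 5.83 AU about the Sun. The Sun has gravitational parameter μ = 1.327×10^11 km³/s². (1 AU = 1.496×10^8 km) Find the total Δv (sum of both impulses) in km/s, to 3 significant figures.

In km: r₁ = 1.10 × 1.496×10^8 = 1.6456×10^8 km; r₂ = 5.83 × 1.496×10^8 = 8.72168×10^8 km.
The Hohmann ellipse has a_t = (r₁ + r₂)/2 = 5.18364×10^8 km.
At r₁ the circular-orbit speed is v₁ = √(μ/r₁) = 28.397 km/s.
On the transfer ellipse at r₁, v² = μ(2/r − 1/a) gives v_p = √[μ(2/r₁ − 1/a_t)] = 36.835 km/s.
First burn Δv₁ = |v_p − v₁| = 8.438 km/s.
At r₂, v₂ = √(μ/r₂) = 12.335 km/s.
Transfer-orbit speed at r₂: v_a = √[μ(2/r₂ − 1/a_t)] = 6.9499 km/s.
Second burn Δv₂ = |v₂ − v_a| = 5.385 km/s.
Total Δv = Δv₁ + Δv₂ = 13.82 km/s.

Δv = 13.8 km/s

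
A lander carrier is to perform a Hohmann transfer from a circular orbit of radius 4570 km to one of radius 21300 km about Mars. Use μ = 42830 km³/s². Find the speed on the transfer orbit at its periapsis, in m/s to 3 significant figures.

v = 3930 m/s

Semi-major axis of the transfer orbit: a_t = (4570 + 21300)/2 = 12935 km.
At periapsis, r = 4570 km.
Vis-viva: v = √[μ(2/r − 1/a_t)] = √[42830 × (2/4570 − 1/12935)] = 3.928 km/s.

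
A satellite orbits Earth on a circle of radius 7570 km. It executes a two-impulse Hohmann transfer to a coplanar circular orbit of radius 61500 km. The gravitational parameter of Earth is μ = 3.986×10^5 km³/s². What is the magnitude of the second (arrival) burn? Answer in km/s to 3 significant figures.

Δv₂ = 1.35 km/s

The Hohmann ellipse has a_t = (r₁ + r₂)/2 = 34535 km.
Circular speed at r = 61500 km: v_c = √(μ/r) = 2.546 km/s.
Vis-viva on the transfer ellipse at r = 61500 km gives v_t = √[μ(2/r − 1/a_t)] = 1.192 km/s.
Δv₂ = |v_t − v_c| = |1.192 − 2.546| = 1.354 km/s.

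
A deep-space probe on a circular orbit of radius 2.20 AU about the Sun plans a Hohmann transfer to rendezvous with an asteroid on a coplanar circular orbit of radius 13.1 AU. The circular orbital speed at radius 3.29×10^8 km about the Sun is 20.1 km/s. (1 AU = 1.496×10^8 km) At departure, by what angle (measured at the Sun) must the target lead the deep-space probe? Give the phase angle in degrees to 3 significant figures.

From the circular-orbit relation v² = μ/r at r = 3.29×10^8 km: μ = v²r = (20.1)² × 3.29×10^8 = 1.32919×10^11 km³/s².
In km: r₁ = 2.20 × 1.496×10^8 = 3.2912×10^8 km; r₂ = 13.1 × 1.496×10^8 = 1.95976×10^9 km.
Transfer-ellipse semi-major axis a_t = (r₁ + r₂)/2 = (3.2912×10^8 + 1.95976×10^9)/2 = 1.14444×10^9 km.
Transfer time t = π√(a_t³/μ) = 3.336×10^8 s.
The target's mean motion on its circular orbit is ω₂ = √(μ/r₂³) = 4.202×10^-9 rad/s.
Angle swept by the target during transfer: ω₂·t = 1.402 rad = 80.33°.
The deep-space probe traverses 180° on the transfer ellipse, so the target must lead by 180° − 80.33° = 99.7°.

φ = 99.7°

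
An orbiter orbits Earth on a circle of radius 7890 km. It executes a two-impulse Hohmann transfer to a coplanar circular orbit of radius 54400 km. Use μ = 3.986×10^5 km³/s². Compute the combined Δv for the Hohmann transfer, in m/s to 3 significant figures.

Semi-major axis of the transfer orbit: a_t = (7890 + 54400)/2 = 31145 km.
Circular speed at r₁: v₁ = √(μ/r₁) = √(3.986×10^5/7890) = 7.108 km/s.
Transfer-orbit speed at r₁ (v² = μ(2/r − 1/a)): v_p = √[μ(2/r₁ − 1/a_t)] = 9.394 km/s.
First burn Δv₁ = |v_p − v₁| = 2.286 km/s.
At r₂, v₂ = √(μ/r₂) = 2.70688 km/s.
Transfer-orbit speed at r₂: v_a = √[μ(2/r₂ − 1/a_t)] = 1.36243 km/s.
Second burn Δv₂ = |v₂ − v_a| = 1.344 km/s.
Total Δv = Δv₁ + Δv₂ = 3.630 km/s.

Δv = 3630 m/s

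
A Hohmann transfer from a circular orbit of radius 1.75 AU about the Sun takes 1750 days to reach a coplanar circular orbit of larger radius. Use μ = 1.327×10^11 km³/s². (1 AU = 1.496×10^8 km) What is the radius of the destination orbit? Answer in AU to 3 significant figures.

r₂ = 7.27 AU

In km: r₁ = 1.75 × 1.496×10^8 = 2.618×10^8 km.
Transfer time t = 1750 days = 1.512×10^8 s, and t = π√(a_t³/μ).
So a_t = (μ t²/π²)^(1/3) = (1.327×10^11 × (1.512×10^8)² / π²)^(1/3) = 6.7488×10^8 km.
Since a_t = (r₁ + r₂)/2, r₂ = 2a_t − r₁ = 2×6.7488×10^8 − 2.618×10^8 = 1.08796×10^9 km.
In AU: r₂ = 1.08796×10^9 / 1.496×10^8 = 7.27 AU.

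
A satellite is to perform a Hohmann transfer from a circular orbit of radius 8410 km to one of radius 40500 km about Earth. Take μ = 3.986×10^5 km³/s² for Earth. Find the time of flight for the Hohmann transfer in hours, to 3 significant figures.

t = 5.29 hours

The Hohmann ellipse has a_t = (r₁ + r₂)/2 = 24455 km.
Half the transfer-orbit period gives t = π√(a_t³/μ) = 19030 s.
Converting: 19030 s ÷ 3600 s/hour = 5.29 hours.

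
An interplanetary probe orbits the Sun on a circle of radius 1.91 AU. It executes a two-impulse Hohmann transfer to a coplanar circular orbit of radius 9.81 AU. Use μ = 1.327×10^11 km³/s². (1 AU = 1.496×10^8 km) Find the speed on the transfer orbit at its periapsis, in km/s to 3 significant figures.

v = 27.9 km/s

In km: r₁ = 1.91 × 1.496×10^8 = 2.85736×10^8 km; r₂ = 9.81 × 1.496×10^8 = 1.467576×10^9 km.
The Hohmann ellipse has a_t = (r₁ + r₂)/2 = 8.76656×10^8 km.
At periapsis, r = 2.85736×10^8 km.
From the vis-viva equation, v = √[μ(2/r − 1/a_t)] = 27.88 km/s.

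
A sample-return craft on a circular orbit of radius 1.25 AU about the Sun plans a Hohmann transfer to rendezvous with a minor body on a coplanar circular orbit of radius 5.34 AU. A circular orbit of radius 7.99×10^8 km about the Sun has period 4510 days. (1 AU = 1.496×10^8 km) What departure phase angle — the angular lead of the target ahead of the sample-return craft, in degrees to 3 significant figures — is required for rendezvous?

φ = 92.8°

From Kepler's third law T² = 4π²r³/μ at r = 7.99×10^8 km, T = 4510 days = 4510 × 86400 s = 3.89664×10^8 s: μ = 4π²r³/T² = 1.32623×10^11 km³/s².
In km: r₁ = 1.25 × 1.496×10^8 = 1.870×10^8 km; r₂ = 5.34 × 1.496×10^8 = 7.98864×10^8 km.
The Hohmann ellipse has a_t = (r₁ + r₂)/2 = 4.92932×10^8 km.
Transfer time t = π√(a_t³/μ) = 9.441057×10^7 s.
The target's mean motion on its circular orbit is ω₂ = √(μ/r₂³) = 1.612874×10^-8 rad/s.
Angle swept by the target during transfer: ω₂·t = 1.522724 rad = 87.246°.
The sample-return craft traverses 180° on the transfer ellipse, so the target must lead by 180° − 87.246° = 92.8°.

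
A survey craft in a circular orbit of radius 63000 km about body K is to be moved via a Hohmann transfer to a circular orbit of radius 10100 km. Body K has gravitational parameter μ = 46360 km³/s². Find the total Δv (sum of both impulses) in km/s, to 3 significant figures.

Δv = 1.08 km/s

Transfer-ellipse semi-major axis a_t = (r₁ + r₂)/2 = (63000 + 10100)/2 = 36550 km.
At r₁ the circular-orbit speed is v₁ = √(μ/r₁) = 0.8578 km/s.
On the transfer ellipse at r₁, v² = μ(2/r − 1/a) gives v_a = √[μ(2/r₁ − 1/a_t)] = 0.4509 km/s.
First burn Δv₁ = |v_a − v₁| = 0.4069 km/s.
At r₂, v₂ = √(μ/r₂) = 2.1425 km/s.
Transfer-orbit speed at r₂: v_p = √[μ(2/r₂ − 1/a_t)] = 2.8128 km/s.
Second burn Δv₂ = |v₂ − v_p| = 0.6703 km/s.
Total Δv = Δv₁ + Δv₂ = 1.077 km/s.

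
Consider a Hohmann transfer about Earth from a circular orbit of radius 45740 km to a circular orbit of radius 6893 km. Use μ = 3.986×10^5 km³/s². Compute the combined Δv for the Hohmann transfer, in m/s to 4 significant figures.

Δv = 3862 m/s

Transfer-ellipse semi-major axis a_t = (r₁ + r₂)/2 = (45740 + 6893)/2 = 26316.5 km.
Circular speed at r₁: v₁ = √(μ/r₁) = √(3.986×10^5/45740) = 2.952 km/s.
On the transfer ellipse at r₁, v² = μ(2/r − 1/a) gives v_a = √[μ(2/r₁ − 1/a_t)] = 1.511 km/s.
First burn Δv₁ = |v_a − v₁| = 1.441 km/s.
Circular speed at r₂: v₂ = √(μ/r₂) = 7.6044 km/s.
Transfer-orbit speed at r₂: v_p = √[μ(2/r₂ − 1/a_t)] = 10.025 km/s.
Second burn Δv₂ = |v₂ − v_p| = 2.421 km/s.
Δv = Δv₁ + Δv₂ = 1.441 + 2.421 = 3.862 km/s.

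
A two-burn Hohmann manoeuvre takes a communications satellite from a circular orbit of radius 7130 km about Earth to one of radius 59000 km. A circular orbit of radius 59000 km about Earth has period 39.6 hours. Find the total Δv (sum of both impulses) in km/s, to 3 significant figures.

From Kepler's third law T² = 4π²r³/μ at r = 59000 km, T = 39.6 hours = 39.6 × 3600 s = 1.4256×10^5 s: μ = 4π²r³/T² = 3.98952×10^5 km³/s².
The Hohmann ellipse has a_t = (r₁ + r₂)/2 = 33065 km.
At r₁ the circular-orbit speed is v₁ = √(μ/r₁) = 7.480 km/s.
Transfer-orbit speed at r₁ (vis-viva equation): v_p = √[μ(2/r₁ − 1/a_t)] = 9.992 km/s.
First burn Δv₁ = |v_p − v₁| = 2.512 km/s.
Circular speed at r₂: v₂ = √(μ/r₂) = 2.6004 km/s.
Transfer-orbit speed at r₂: v_a = √[μ(2/r₂ − 1/a_t)] = 1.2075 km/s.
Second burn Δv₂ = |v₂ − v_a| = 1.393 km/s.
Δv = Δv₁ + Δv₂ = 2.512 + 1.393 = 3.905 km/s.

Δv = 3.90 km/s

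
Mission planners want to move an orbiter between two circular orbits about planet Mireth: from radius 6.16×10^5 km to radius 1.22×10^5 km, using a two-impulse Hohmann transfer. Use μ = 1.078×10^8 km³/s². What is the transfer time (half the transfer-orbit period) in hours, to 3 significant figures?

The Hohmann ellipse has a_t = (r₁ + r₂)/2 = 3.690×10^5 km.
Half the transfer-orbit period gives t = π√(a_t³/μ) = 67820 s.
Converting: 67820 s ÷ 3600 s/hour = 18.8 hours.

t = 18.8 hours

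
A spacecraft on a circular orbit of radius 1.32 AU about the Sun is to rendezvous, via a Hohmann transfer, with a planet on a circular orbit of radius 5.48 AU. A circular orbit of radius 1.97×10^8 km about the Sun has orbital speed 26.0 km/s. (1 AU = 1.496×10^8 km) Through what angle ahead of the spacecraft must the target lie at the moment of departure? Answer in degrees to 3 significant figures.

φ = 92.0°

From the circular-orbit relation v² = μ/r at r = 1.97×10^8 km: μ = v²r = (26.0)² × 1.97×10^8 = 1.33172×10^11 km³/s².
In km: r₁ = 1.32 × 1.496×10^8 = 1.97472×10^8 km; r₂ = 5.48 × 1.496×10^8 = 8.19808×10^8 km.
The Hohmann ellipse has a_t = (r₁ + r₂)/2 = 5.0864×10^8 km.
The half-period of the transfer ellipse is t = π√(a_t³/μ) = 9.8755×10^7 s.
The target's mean motion on its circular orbit is ω₂ = √(μ/r₂³) = 1.5547×10^-8 rad/s.
Angle swept by the target during transfer: ω₂·t = 1.5353 rad = 87.97°.
Arrival is 180° from departure on the ellipse, so φ = 180° − 87.97° = 92.0°.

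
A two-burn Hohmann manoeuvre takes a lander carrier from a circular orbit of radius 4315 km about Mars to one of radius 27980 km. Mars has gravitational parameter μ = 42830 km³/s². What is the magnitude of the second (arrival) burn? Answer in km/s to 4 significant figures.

Δv₂ = 0.5977 km/s

The Hohmann ellipse has a_t = (r₁ + r₂)/2 = 16147.5 km.
On the circular orbit at r = 27980 km, v_c = √(μ/r) = 1.23723 km/s.
Transfer-orbit speed at the same r (vis-viva, a = a_t): v_t = √[μ(2/r − 1/a_t)] = 0.639570 km/s.
Δv₂ = |v_t − v_c| = |0.639570 − 1.23723| = 0.5977 km/s.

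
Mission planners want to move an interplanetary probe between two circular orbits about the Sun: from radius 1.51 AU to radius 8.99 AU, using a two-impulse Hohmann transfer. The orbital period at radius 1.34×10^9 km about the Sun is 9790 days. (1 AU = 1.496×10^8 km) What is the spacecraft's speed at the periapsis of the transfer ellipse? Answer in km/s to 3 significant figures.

v = 31.7 km/s

From Kepler's third law T² = 4π²r³/μ at r = 1.34×10^9 km, T = 9790 days = 9790 × 86400 s = 8.45856×10^8 s: μ = 4π²r³/T² = 1.32764×10^11 km³/s².
In km: r₁ = 1.51 × 1.496×10^8 = 2.25896×10^8 km; r₂ = 8.99 × 1.496×10^8 = 1.344904×10^9 km.
The Hohmann ellipse has a_t = (r₁ + r₂)/2 = 7.854×10^8 km.
The periapsis of the transfer ellipse is at r = 2.25896×10^8 km.
From the vis-viva equation, v = √[μ(2/r − 1/a_t)] = 31.72 km/s.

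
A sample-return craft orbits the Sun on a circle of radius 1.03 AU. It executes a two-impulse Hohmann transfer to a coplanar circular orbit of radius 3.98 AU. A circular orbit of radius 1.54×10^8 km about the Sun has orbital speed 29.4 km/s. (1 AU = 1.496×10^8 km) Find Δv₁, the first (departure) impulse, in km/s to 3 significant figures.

Δv₁ = 7.66 km/s

From the circular-orbit relation v² = μ/r at r = 1.54×10^8 km: μ = v²r = (29.4)² × 1.54×10^8 = 1.33111×10^11 km³/s².
In km: r₁ = 1.03 × 1.496×10^8 = 1.54088×10^8 km; r₂ = 3.98 × 1.496×10^8 = 5.95408×10^8 km.
The Hohmann ellipse has a_t = (r₁ + r₂)/2 = 3.74748×10^8 km.
Circular speed at r = 1.54088×10^8 km: v_c = √(μ/r) = 29.392 km/s.
Vis-viva on the transfer ellipse at r = 1.54088×10^8 km gives v_t = √[μ(2/r − 1/a_t)] = 37.048 km/s.
Δv₁ = |v_t − v_c| = |37.048 − 29.392| = 7.656 km/s.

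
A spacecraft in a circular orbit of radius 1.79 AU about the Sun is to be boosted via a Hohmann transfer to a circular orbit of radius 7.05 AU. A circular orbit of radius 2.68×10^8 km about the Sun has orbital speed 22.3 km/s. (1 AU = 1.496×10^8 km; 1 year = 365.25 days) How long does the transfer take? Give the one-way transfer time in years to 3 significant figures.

t = 4.64 years

From the circular-orbit relation v² = μ/r at r = 2.68×10^8 km: μ = v²r = (22.3)² × 2.68×10^8 = 1.33274×10^11 km³/s².
In km: r₁ = 1.79 × 1.496×10^8 = 2.67784×10^8 km; r₂ = 7.05 × 1.496×10^8 = 1.05468×10^9 km.
Semi-major axis of the transfer orbit: a_t = (2.67784×10^8 + 1.05468×10^9)/2 = 6.61232×10^8 km.
Transfer time t = π√(a_t³/μ) = π√((6.61232×10^8)³ / 1.33274×10^11) = 1.463×10^8 s.
Converting: 1.463×10^8 s ÷ 3.15576×10^7 s/year (365.25 × 86400) = 4.64 years.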